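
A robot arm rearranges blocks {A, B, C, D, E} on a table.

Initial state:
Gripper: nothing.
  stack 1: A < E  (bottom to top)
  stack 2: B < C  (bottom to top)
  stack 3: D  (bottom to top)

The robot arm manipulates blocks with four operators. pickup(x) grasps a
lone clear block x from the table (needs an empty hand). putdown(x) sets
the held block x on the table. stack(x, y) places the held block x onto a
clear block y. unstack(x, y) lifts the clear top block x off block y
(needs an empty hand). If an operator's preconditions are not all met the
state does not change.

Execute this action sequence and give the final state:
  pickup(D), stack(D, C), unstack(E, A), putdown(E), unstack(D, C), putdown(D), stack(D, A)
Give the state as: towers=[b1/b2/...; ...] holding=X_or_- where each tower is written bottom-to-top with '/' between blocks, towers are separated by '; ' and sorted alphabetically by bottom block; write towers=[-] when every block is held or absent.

towers=[A; B/C; D; E] holding=-

step 1 (pickup(D)): towers=[A/E; B/C] holding=D
step 2 (stack(D, C)): towers=[A/E; B/C/D] holding=-
step 3 (unstack(E, A)): towers=[A; B/C/D] holding=E
step 4 (putdown(E)): towers=[A; B/C/D; E] holding=-
step 5 (unstack(D, C)): towers=[A; B/C; E] holding=D
step 6 (putdown(D)): towers=[A; B/C; D; E] holding=-
step 7 (stack(D, A)) [no-op]: towers=[A; B/C; D; E] holding=-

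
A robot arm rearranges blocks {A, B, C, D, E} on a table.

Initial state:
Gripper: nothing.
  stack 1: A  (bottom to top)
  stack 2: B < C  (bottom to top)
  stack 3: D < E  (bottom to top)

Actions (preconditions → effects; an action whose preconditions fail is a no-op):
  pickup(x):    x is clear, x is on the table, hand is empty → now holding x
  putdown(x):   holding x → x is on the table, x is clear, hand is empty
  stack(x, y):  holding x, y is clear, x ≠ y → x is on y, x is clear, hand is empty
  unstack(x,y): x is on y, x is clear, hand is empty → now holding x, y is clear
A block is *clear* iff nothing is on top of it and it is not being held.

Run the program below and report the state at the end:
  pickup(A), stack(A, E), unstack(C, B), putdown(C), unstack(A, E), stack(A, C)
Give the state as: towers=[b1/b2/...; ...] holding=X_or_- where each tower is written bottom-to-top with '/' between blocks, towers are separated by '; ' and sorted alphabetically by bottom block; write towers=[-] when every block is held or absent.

towers=[B; C/A; D/E] holding=-

step 1 (pickup(A)): towers=[B/C; D/E] holding=A
step 2 (stack(A, E)): towers=[B/C; D/E/A] holding=-
step 3 (unstack(C, B)): towers=[B; D/E/A] holding=C
step 4 (putdown(C)): towers=[B; C; D/E/A] holding=-
step 5 (unstack(A, E)): towers=[B; C; D/E] holding=A
step 6 (stack(A, C)): towers=[B; C/A; D/E] holding=-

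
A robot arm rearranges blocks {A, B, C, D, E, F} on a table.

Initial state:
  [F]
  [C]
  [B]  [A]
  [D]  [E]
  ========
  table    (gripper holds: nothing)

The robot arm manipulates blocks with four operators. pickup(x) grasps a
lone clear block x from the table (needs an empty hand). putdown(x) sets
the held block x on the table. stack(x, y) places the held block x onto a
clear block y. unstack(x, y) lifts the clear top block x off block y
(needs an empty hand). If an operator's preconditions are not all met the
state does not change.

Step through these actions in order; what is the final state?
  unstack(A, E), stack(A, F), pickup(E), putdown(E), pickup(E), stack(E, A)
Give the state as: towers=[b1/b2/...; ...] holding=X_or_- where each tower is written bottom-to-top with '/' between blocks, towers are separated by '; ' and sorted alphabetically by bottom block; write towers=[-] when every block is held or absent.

towers=[D/B/C/F/A/E] holding=-

step 1 (unstack(A, E)): towers=[D/B/C/F; E] holding=A
step 2 (stack(A, F)): towers=[D/B/C/F/A; E] holding=-
step 3 (pickup(E)): towers=[D/B/C/F/A] holding=E
step 4 (putdown(E)): towers=[D/B/C/F/A; E] holding=-
step 5 (pickup(E)): towers=[D/B/C/F/A] holding=E
step 6 (stack(E, A)): towers=[D/B/C/F/A/E] holding=-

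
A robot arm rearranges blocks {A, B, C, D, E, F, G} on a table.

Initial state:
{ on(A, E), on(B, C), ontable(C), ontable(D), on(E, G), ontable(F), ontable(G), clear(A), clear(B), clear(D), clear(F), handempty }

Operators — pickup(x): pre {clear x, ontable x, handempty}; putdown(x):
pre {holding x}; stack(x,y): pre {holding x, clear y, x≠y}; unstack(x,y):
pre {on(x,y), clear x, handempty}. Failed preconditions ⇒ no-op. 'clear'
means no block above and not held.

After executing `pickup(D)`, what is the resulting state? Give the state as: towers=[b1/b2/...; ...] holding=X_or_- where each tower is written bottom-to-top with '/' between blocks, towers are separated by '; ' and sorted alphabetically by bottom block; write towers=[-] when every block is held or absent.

before: towers=[C/B; D; F; G/E/A] holding=-
pre[pickup(D)]: clear(D) ok, ontable(D) ok, handempty ok
all met → apply pickup(D)
after:  towers=[C/B; F; G/E/A] holding=D

towers=[C/B; F; G/E/A] holding=D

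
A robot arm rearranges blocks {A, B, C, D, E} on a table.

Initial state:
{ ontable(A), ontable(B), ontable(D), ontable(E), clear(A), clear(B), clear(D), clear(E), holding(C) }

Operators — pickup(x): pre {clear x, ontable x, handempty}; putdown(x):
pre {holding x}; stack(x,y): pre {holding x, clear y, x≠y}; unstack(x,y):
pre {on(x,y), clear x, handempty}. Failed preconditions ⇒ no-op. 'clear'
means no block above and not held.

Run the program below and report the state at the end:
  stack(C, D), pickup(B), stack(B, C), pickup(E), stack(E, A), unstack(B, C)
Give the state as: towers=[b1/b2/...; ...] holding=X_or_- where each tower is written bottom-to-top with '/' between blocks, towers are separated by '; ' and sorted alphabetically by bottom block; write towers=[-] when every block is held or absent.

step 1 (stack(C, D)): towers=[A; B; D/C; E] holding=-
step 2 (pickup(B)): towers=[A; D/C; E] holding=B
step 3 (stack(B, C)): towers=[A; D/C/B; E] holding=-
step 4 (pickup(E)): towers=[A; D/C/B] holding=E
step 5 (stack(E, A)): towers=[A/E; D/C/B] holding=-
step 6 (unstack(B, C)): towers=[A/E; D/C] holding=B

towers=[A/E; D/C] holding=B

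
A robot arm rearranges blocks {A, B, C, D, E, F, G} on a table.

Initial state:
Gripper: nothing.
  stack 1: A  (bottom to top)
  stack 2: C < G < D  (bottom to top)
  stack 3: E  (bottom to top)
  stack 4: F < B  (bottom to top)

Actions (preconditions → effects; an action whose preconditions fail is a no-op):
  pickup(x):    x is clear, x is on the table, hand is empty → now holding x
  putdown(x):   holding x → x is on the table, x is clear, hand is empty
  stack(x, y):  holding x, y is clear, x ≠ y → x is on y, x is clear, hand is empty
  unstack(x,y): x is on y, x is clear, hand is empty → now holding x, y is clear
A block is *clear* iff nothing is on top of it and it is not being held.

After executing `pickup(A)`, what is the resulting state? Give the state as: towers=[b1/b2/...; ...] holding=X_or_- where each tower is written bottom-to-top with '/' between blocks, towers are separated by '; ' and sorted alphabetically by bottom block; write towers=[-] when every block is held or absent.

before: towers=[A; C/G/D; E; F/B] holding=-
pre[pickup(A)]: clear(A) yes, ontable(A) yes, handempty yes
all met → apply pickup(A)
after:  towers=[C/G/D; E; F/B] holding=A

towers=[C/G/D; E; F/B] holding=A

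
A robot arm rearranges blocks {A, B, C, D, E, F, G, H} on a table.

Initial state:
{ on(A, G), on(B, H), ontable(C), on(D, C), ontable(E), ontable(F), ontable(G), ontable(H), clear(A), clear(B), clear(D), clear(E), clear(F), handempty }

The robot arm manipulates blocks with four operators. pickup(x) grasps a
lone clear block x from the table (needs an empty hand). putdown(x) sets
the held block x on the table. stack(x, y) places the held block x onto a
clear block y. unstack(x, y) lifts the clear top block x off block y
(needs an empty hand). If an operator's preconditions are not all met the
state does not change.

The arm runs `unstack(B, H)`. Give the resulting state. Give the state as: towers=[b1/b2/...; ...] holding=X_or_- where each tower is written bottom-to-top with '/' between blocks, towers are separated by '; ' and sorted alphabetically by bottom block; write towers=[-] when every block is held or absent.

before: towers=[C/D; E; F; G/A; H/B] holding=-
pre[unstack(B, H)]: on(B,H) ✓, clear(B) ✓, handempty ✓
all met → apply unstack(B, H)
after:  towers=[C/D; E; F; G/A; H] holding=B

towers=[C/D; E; F; G/A; H] holding=B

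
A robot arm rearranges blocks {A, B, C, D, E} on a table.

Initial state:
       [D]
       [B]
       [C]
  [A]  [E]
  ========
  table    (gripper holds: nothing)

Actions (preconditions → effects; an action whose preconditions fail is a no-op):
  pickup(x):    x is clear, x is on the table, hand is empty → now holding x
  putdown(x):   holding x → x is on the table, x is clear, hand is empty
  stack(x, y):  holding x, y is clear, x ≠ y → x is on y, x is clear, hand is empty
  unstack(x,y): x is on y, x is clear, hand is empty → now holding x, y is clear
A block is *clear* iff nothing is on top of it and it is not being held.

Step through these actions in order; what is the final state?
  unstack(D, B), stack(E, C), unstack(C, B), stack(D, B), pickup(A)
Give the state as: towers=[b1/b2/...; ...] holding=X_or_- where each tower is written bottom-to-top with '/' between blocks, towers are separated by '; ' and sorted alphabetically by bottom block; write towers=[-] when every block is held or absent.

towers=[E/C/B/D] holding=A

step 1 (unstack(D, B)): towers=[A; E/C/B] holding=D
step 2 (stack(E, C)) [no-op]: towers=[A; E/C/B] holding=D
step 3 (unstack(C, B)) [no-op]: towers=[A; E/C/B] holding=D
step 4 (stack(D, B)): towers=[A; E/C/B/D] holding=-
step 5 (pickup(A)): towers=[E/C/B/D] holding=A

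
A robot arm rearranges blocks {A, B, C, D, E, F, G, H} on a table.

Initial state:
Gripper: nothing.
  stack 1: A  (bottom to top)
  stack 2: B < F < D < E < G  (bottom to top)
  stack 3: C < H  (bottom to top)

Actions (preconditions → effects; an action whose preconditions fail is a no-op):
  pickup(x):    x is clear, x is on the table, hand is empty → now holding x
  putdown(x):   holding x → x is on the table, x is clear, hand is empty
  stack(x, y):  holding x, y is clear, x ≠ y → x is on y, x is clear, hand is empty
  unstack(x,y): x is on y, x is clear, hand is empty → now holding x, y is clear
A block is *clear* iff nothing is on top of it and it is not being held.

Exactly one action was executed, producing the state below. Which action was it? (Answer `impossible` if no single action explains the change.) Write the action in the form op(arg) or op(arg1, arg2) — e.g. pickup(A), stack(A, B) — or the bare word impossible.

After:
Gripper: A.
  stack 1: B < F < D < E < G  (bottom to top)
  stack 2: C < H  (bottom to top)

target: towers=[B/F/D/E/G; C/H] holding=A
     unstack(G, E) → towers=[A; B/F/D/E; C/H] holding=G
         pickup(A) → towers=[B/F/D/E/G; C/H] holding=A  ← match
     unstack(H, C) → towers=[A; B/F/D/E/G; C] holding=H

pickup(A)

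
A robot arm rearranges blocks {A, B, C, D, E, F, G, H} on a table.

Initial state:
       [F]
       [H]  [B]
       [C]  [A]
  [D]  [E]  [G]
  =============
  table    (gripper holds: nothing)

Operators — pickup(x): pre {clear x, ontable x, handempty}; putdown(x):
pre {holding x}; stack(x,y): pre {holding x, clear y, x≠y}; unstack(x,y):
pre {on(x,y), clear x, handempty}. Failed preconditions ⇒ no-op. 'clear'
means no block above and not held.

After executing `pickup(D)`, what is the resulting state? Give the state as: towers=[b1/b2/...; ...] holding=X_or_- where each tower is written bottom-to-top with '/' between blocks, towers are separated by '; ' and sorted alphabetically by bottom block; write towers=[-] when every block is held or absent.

before: towers=[D; E/C/H/F; G/A/B] holding=-
pre[pickup(D)]: clear(D) yes, ontable(D) yes, handempty yes
all met → apply pickup(D)
after:  towers=[E/C/H/F; G/A/B] holding=D

towers=[E/C/H/F; G/A/B] holding=D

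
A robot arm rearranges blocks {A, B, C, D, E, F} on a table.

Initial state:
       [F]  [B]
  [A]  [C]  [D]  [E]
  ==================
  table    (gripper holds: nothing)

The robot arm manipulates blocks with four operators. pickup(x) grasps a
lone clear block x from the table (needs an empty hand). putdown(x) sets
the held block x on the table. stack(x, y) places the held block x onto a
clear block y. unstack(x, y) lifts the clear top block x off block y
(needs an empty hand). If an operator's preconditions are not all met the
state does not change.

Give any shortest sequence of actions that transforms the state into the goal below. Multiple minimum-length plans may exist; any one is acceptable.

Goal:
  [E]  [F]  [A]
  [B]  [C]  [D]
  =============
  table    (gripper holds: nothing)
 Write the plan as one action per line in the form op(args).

unstack(B, D)
putdown(B)
pickup(A)
stack(A, D)
pickup(E)
stack(E, B)

step 1 (unstack(B, D)): towers=[A; C/F; D; E] holding=B
step 2 (putdown(B)): towers=[A; B; C/F; D; E] holding=-
step 3 (pickup(A)): towers=[B; C/F; D; E] holding=A
step 4 (stack(A, D)): towers=[B; C/F; D/A; E] holding=-
step 5 (pickup(E)): towers=[B; C/F; D/A] holding=E
step 6 (stack(E, B)): towers=[B/E; C/F; D/A] holding=-
goal check: towers=[B/E; C/F; D/A] holding=- — reached (length 6, optimal by BFS)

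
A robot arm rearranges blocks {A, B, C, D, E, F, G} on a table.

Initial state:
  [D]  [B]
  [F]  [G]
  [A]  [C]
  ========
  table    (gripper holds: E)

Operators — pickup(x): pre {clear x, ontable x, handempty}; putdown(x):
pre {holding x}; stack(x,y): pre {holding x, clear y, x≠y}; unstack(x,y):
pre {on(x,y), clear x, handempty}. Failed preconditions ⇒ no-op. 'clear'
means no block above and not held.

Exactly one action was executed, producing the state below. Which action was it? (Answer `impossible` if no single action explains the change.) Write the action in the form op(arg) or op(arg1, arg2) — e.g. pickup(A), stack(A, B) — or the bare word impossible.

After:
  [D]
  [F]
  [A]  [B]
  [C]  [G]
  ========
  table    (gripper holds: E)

impossible

target: towers=[C/A/F/D; G/B] holding=E
        putdown(E) → towers=[A/F/D; C/G/B; E] holding=-
       stack(E, B) → towers=[A/F/D; C/G/B/E] holding=-
       stack(E, D) → towers=[A/F/D/E; C/G/B] holding=-
none of the 3 applicable actions match → impossible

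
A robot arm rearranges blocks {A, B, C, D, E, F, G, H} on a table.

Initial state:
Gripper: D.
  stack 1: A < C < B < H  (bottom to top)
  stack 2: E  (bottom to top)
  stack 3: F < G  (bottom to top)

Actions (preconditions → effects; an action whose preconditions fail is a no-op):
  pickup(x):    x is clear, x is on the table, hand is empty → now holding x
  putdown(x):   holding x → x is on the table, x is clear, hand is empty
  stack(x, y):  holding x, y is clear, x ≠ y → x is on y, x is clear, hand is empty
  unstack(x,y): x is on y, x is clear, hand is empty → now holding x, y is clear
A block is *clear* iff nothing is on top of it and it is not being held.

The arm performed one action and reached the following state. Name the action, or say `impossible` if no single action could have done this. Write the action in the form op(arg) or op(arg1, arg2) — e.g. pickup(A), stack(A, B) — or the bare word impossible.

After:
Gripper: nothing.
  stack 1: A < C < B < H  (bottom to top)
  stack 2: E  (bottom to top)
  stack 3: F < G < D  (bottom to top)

target: towers=[A/C/B/H; E; F/G/D] holding=-
        putdown(D) → towers=[A/C/B/H; D; E; F/G] holding=-
       stack(D, G) → towers=[A/C/B/H; E; F/G/D] holding=-  ← match
       stack(D, E) → towers=[A/C/B/H; E/D; F/G] holding=-
       stack(D, H) → towers=[A/C/B/H/D; E; F/G] holding=-

stack(D, G)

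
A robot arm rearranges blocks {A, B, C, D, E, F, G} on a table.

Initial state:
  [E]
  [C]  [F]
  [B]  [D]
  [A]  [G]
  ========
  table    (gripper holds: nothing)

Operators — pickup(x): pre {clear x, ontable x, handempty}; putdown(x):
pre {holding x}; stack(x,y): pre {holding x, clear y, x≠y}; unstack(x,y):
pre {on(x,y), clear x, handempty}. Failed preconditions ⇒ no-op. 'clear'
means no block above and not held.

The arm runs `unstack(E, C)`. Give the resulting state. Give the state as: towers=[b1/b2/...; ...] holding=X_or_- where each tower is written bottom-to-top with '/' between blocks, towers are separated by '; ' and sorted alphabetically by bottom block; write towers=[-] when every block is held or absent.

before: towers=[A/B/C/E; G/D/F] holding=-
pre[unstack(E, C)]: on(E,C) ok, clear(E) ok, handempty ok
all met → apply unstack(E, C)
after:  towers=[A/B/C; G/D/F] holding=E

towers=[A/B/C; G/D/F] holding=E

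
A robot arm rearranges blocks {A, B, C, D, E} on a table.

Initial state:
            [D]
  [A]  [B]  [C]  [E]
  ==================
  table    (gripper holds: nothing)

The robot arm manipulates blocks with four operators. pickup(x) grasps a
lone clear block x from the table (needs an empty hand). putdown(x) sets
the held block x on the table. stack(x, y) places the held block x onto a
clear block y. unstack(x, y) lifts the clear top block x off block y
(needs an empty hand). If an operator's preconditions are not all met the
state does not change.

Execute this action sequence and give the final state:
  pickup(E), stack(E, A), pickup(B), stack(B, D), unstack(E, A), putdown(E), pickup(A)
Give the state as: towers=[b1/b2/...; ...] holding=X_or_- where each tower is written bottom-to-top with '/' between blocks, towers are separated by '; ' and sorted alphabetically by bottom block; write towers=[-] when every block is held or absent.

step 1 (pickup(E)): towers=[A; B; C/D] holding=E
step 2 (stack(E, A)): towers=[A/E; B; C/D] holding=-
step 3 (pickup(B)): towers=[A/E; C/D] holding=B
step 4 (stack(B, D)): towers=[A/E; C/D/B] holding=-
step 5 (unstack(E, A)): towers=[A; C/D/B] holding=E
step 6 (putdown(E)): towers=[A; C/D/B; E] holding=-
step 7 (pickup(A)): towers=[C/D/B; E] holding=A

towers=[C/D/B; E] holding=A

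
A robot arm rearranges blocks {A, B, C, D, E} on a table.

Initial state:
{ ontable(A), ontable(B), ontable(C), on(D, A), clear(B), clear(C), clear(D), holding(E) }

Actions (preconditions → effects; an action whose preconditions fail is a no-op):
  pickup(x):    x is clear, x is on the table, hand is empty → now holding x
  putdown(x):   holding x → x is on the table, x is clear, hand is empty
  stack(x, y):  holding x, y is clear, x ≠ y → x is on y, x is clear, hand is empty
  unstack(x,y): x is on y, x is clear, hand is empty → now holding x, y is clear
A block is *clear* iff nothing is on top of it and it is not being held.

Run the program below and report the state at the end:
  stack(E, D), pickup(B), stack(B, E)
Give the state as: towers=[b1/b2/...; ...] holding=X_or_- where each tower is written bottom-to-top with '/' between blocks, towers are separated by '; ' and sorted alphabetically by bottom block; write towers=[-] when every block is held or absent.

step 1 (stack(E, D)): towers=[A/D/E; B; C] holding=-
step 2 (pickup(B)): towers=[A/D/E; C] holding=B
step 3 (stack(B, E)): towers=[A/D/E/B; C] holding=-

towers=[A/D/E/B; C] holding=-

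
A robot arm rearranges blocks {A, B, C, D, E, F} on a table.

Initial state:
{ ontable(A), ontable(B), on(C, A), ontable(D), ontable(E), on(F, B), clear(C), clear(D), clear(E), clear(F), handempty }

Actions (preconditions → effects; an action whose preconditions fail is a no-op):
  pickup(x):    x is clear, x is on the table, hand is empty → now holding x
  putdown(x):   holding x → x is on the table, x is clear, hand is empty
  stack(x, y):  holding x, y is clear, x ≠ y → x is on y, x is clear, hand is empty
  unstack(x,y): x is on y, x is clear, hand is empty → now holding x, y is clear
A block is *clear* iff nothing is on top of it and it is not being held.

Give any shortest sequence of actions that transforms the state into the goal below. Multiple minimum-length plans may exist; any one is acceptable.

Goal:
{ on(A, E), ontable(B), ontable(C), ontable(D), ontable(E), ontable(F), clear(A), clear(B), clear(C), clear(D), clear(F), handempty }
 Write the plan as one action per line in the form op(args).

step 1 (unstack(F, B)): towers=[A/C; B; D; E] holding=F
step 2 (putdown(F)): towers=[A/C; B; D; E; F] holding=-
step 3 (unstack(C, A)): towers=[A; B; D; E; F] holding=C
step 4 (putdown(C)): towers=[A; B; C; D; E; F] holding=-
step 5 (pickup(A)): towers=[B; C; D; E; F] holding=A
step 6 (stack(A, E)): towers=[B; C; D; E/A; F] holding=-
goal check: towers=[B; C; D; E/A; F] holding=- — reached (length 6, optimal by BFS)

unstack(F, B)
putdown(F)
unstack(C, A)
putdown(C)
pickup(A)
stack(A, E)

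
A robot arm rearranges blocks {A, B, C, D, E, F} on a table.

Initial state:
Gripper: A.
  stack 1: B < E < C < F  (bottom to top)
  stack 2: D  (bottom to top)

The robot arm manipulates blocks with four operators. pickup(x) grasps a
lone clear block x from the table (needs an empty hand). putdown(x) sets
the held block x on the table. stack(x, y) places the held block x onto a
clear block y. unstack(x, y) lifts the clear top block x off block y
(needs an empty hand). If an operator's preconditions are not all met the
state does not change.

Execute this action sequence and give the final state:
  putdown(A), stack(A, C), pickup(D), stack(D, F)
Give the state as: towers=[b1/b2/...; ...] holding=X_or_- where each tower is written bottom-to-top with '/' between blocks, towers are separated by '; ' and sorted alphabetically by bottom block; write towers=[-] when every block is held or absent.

step 1 (putdown(A)): towers=[A; B/E/C/F; D] holding=-
step 2 (stack(A, C)) [no-op]: towers=[A; B/E/C/F; D] holding=-
step 3 (pickup(D)): towers=[A; B/E/C/F] holding=D
step 4 (stack(D, F)): towers=[A; B/E/C/F/D] holding=-

towers=[A; B/E/C/F/D] holding=-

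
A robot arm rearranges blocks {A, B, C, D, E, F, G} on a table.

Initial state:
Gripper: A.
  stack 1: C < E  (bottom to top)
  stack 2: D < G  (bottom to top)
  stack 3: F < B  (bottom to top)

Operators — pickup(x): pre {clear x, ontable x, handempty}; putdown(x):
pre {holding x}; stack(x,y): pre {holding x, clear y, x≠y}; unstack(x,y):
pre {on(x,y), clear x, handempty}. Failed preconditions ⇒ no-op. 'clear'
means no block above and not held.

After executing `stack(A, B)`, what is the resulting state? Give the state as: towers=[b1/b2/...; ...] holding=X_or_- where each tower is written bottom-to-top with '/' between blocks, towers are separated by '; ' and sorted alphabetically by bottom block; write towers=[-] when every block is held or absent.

towers=[C/E; D/G; F/B/A] holding=-

before: towers=[C/E; D/G; F/B] holding=A
pre[stack(A, B)]: holding(A) ok, clear(B) ok, A≠B ok
all met → apply stack(A, B)
after:  towers=[C/E; D/G; F/B/A] holding=-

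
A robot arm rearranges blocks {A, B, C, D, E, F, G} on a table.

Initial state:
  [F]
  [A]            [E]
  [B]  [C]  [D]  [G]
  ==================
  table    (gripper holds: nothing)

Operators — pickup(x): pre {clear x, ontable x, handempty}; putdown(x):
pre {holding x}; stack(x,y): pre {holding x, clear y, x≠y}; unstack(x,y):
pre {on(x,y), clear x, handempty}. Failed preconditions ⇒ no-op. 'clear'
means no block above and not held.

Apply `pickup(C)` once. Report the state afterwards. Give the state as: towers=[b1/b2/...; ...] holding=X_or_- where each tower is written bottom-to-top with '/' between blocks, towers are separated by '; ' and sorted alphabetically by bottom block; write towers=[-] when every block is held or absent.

towers=[B/A/F; D; G/E] holding=C

before: towers=[B/A/F; C; D; G/E] holding=-
pre[pickup(C)]: clear(C) yes, ontable(C) yes, handempty yes
all met → apply pickup(C)
after:  towers=[B/A/F; D; G/E] holding=C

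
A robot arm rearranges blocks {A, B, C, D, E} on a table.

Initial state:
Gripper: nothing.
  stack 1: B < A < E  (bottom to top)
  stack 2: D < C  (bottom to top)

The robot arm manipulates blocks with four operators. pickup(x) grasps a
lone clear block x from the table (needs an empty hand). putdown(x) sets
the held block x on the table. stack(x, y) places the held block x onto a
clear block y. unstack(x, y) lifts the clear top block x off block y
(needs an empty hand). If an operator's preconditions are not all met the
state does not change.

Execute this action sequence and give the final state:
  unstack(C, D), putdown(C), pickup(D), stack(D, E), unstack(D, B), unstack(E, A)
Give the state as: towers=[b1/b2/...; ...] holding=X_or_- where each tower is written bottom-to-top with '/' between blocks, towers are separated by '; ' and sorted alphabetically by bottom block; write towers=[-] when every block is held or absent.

towers=[B/A/E/D; C] holding=-

step 1 (unstack(C, D)): towers=[B/A/E; D] holding=C
step 2 (putdown(C)): towers=[B/A/E; C; D] holding=-
step 3 (pickup(D)): towers=[B/A/E; C] holding=D
step 4 (stack(D, E)): towers=[B/A/E/D; C] holding=-
step 5 (unstack(D, B)) [no-op]: towers=[B/A/E/D; C] holding=-
step 6 (unstack(E, A)) [no-op]: towers=[B/A/E/D; C] holding=-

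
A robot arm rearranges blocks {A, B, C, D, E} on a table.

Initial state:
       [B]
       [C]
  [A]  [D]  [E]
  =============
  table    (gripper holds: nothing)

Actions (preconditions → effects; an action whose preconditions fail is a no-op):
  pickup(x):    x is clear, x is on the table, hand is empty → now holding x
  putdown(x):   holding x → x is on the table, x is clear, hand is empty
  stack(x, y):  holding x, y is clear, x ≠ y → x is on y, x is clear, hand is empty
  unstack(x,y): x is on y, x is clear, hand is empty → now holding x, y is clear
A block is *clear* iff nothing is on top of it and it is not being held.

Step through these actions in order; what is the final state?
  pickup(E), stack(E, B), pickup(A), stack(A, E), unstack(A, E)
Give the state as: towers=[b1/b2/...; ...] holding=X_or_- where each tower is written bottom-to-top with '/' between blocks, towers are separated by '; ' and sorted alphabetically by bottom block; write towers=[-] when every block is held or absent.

towers=[D/C/B/E] holding=A

step 1 (pickup(E)): towers=[A; D/C/B] holding=E
step 2 (stack(E, B)): towers=[A; D/C/B/E] holding=-
step 3 (pickup(A)): towers=[D/C/B/E] holding=A
step 4 (stack(A, E)): towers=[D/C/B/E/A] holding=-
step 5 (unstack(A, E)): towers=[D/C/B/E] holding=A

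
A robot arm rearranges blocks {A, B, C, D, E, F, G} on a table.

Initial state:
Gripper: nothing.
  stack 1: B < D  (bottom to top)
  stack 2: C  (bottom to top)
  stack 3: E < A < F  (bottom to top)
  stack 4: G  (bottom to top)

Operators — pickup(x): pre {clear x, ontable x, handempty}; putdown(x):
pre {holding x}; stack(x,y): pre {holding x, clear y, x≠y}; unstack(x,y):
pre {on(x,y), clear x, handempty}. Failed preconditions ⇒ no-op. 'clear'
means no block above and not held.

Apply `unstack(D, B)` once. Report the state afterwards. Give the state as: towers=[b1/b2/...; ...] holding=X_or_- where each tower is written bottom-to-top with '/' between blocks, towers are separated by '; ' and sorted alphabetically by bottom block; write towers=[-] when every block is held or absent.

before: towers=[B/D; C; E/A/F; G] holding=-
pre[unstack(D, B)]: on(D,B) yes, clear(D) yes, handempty yes
all met → apply unstack(D, B)
after:  towers=[B; C; E/A/F; G] holding=D

towers=[B; C; E/A/F; G] holding=D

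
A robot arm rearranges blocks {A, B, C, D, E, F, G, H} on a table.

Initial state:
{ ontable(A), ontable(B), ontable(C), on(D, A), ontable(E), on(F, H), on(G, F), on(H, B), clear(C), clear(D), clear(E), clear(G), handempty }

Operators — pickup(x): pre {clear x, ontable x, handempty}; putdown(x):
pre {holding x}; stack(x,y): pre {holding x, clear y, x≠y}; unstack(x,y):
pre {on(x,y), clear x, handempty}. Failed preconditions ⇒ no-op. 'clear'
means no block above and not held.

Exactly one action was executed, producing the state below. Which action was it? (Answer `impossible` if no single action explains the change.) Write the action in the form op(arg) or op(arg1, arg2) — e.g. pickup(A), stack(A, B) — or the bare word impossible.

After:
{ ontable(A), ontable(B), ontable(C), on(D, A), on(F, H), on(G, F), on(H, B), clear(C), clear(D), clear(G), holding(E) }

pickup(E)

target: towers=[A/D; B/H/F/G; C] holding=E
     unstack(G, F) → towers=[A/D; B/H/F; C; E] holding=G
         pickup(E) → towers=[A/D; B/H/F/G; C] holding=E  ← match
     unstack(D, A) → towers=[A; B/H/F/G; C; E] holding=D
         pickup(C) → towers=[A/D; B/H/F/G; E] holding=C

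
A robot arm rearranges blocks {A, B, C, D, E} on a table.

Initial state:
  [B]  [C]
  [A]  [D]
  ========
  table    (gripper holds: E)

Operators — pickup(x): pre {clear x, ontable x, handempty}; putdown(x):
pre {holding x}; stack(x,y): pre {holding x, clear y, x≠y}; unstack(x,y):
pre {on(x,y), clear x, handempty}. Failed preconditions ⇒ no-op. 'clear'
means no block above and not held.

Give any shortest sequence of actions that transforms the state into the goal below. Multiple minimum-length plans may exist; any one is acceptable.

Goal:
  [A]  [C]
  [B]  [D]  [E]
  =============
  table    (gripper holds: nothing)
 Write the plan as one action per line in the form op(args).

putdown(E)
unstack(B, A)
putdown(B)
pickup(A)
stack(A, B)

step 1 (putdown(E)): towers=[A/B; D/C; E] holding=-
step 2 (unstack(B, A)): towers=[A; D/C; E] holding=B
step 3 (putdown(B)): towers=[A; B; D/C; E] holding=-
step 4 (pickup(A)): towers=[B; D/C; E] holding=A
step 5 (stack(A, B)): towers=[B/A; D/C; E] holding=-
goal check: towers=[B/A; D/C; E] holding=- — reached (length 5, optimal by BFS)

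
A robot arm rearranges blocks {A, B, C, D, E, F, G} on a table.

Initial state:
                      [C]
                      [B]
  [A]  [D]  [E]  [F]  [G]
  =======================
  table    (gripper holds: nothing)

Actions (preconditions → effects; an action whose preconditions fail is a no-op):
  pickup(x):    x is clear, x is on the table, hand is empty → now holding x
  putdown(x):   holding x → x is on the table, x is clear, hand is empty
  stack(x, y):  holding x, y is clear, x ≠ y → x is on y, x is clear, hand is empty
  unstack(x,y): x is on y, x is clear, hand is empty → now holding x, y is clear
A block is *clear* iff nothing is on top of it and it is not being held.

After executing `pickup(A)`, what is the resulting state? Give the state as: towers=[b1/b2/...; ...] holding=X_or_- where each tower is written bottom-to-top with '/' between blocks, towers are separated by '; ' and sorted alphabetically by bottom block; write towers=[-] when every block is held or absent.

towers=[D; E; F; G/B/C] holding=A

before: towers=[A; D; E; F; G/B/C] holding=-
pre[pickup(A)]: clear(A) ✓, ontable(A) ✓, handempty ✓
all met → apply pickup(A)
after:  towers=[D; E; F; G/B/C] holding=A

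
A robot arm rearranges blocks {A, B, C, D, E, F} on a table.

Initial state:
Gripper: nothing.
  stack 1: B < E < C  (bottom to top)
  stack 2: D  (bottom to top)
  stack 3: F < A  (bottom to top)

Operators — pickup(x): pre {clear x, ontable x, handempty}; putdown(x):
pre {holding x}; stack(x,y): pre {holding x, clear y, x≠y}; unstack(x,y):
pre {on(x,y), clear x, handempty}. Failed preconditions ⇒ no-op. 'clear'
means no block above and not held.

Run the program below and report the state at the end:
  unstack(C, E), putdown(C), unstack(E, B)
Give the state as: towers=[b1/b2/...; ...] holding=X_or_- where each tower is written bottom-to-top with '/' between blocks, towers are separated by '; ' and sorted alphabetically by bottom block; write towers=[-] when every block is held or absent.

step 1 (unstack(C, E)): towers=[B/E; D; F/A] holding=C
step 2 (putdown(C)): towers=[B/E; C; D; F/A] holding=-
step 3 (unstack(E, B)): towers=[B; C; D; F/A] holding=E

towers=[B; C; D; F/A] holding=E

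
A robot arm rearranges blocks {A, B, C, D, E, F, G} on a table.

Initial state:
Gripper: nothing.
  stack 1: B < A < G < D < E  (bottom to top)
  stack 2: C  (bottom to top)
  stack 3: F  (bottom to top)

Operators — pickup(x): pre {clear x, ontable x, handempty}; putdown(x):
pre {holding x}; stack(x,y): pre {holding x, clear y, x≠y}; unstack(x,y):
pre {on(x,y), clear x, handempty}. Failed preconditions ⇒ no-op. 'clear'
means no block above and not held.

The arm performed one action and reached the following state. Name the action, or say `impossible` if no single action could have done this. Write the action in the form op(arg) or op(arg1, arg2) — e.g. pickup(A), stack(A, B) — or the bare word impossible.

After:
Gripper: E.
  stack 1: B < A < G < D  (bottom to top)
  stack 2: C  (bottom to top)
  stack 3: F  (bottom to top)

unstack(E, D)

target: towers=[B/A/G/D; C; F] holding=E
         pickup(F) → towers=[B/A/G/D/E; C] holding=F
     unstack(E, D) → towers=[B/A/G/D; C; F] holding=E  ← match
         pickup(C) → towers=[B/A/G/D/E; F] holding=C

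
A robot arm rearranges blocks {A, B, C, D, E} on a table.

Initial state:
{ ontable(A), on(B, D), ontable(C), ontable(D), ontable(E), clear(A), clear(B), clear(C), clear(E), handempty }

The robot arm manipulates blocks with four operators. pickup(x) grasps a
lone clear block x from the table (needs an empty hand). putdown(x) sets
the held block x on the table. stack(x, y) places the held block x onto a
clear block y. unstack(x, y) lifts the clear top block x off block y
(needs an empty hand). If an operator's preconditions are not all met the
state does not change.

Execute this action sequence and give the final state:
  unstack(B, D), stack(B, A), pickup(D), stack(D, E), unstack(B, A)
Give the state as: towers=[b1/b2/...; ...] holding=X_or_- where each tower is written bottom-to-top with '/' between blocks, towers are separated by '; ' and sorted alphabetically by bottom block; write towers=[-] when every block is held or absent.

towers=[A; C; E/D] holding=B

step 1 (unstack(B, D)): towers=[A; C; D; E] holding=B
step 2 (stack(B, A)): towers=[A/B; C; D; E] holding=-
step 3 (pickup(D)): towers=[A/B; C; E] holding=D
step 4 (stack(D, E)): towers=[A/B; C; E/D] holding=-
step 5 (unstack(B, A)): towers=[A; C; E/D] holding=B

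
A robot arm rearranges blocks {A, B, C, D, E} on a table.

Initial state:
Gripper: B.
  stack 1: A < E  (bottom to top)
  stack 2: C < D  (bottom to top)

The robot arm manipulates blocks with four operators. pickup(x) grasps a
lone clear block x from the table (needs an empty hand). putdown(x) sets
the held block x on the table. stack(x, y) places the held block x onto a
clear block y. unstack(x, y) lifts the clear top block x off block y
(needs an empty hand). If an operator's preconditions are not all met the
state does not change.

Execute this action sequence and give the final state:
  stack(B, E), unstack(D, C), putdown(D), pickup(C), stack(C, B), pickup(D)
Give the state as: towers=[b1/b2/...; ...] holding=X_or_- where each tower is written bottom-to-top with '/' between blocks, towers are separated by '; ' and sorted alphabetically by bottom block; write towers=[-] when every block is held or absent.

towers=[A/E/B/C] holding=D

step 1 (stack(B, E)): towers=[A/E/B; C/D] holding=-
step 2 (unstack(D, C)): towers=[A/E/B; C] holding=D
step 3 (putdown(D)): towers=[A/E/B; C; D] holding=-
step 4 (pickup(C)): towers=[A/E/B; D] holding=C
step 5 (stack(C, B)): towers=[A/E/B/C; D] holding=-
step 6 (pickup(D)): towers=[A/E/B/C] holding=D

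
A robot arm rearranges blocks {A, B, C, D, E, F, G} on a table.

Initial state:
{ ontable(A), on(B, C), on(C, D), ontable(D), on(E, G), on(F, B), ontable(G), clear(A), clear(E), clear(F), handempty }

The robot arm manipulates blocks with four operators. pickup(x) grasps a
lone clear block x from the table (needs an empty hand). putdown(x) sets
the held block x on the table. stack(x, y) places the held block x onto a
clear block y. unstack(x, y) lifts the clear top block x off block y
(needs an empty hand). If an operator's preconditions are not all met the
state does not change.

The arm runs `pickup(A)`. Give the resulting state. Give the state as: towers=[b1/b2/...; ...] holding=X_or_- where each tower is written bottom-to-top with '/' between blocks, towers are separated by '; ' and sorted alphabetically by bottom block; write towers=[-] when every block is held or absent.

towers=[D/C/B/F; G/E] holding=A

before: towers=[A; D/C/B/F; G/E] holding=-
pre[pickup(A)]: clear(A) ok, ontable(A) ok, handempty ok
all met → apply pickup(A)
after:  towers=[D/C/B/F; G/E] holding=A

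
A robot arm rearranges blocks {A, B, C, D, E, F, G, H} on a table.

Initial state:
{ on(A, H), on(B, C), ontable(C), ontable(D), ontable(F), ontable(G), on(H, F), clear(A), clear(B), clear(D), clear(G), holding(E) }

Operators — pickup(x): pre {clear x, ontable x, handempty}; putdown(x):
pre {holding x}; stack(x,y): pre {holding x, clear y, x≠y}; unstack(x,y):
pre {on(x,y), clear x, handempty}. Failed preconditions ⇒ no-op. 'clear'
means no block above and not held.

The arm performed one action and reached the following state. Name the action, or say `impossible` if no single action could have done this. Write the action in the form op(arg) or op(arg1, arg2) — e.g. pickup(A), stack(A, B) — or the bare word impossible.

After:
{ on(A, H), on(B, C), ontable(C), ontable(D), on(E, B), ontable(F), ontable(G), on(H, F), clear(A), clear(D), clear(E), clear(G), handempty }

target: towers=[C/B/E; D; F/H/A; G] holding=-
        putdown(E) → towers=[C/B; D; E; F/H/A; G] holding=-
       stack(E, G) → towers=[C/B; D; F/H/A; G/E] holding=-
       stack(E, A) → towers=[C/B; D; F/H/A/E; G] holding=-
       stack(E, B) → towers=[C/B/E; D; F/H/A; G] holding=-  ← match
       stack(E, D) → towers=[C/B; D/E; F/H/A; G] holding=-

stack(E, B)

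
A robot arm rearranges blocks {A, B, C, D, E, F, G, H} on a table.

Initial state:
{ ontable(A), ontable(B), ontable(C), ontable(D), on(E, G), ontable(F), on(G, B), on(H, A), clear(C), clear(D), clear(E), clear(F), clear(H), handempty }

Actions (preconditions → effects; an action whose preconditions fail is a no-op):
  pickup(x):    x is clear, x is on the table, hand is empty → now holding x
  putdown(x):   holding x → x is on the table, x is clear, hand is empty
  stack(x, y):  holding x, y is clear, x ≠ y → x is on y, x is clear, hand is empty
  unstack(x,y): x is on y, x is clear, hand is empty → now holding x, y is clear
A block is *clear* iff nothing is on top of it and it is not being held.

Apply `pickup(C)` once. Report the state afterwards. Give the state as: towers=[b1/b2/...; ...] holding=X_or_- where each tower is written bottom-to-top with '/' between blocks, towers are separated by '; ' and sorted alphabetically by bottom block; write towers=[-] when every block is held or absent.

before: towers=[A/H; B/G/E; C; D; F] holding=-
pre[pickup(C)]: clear(C) ✓, ontable(C) ✓, handempty ✓
all met → apply pickup(C)
after:  towers=[A/H; B/G/E; D; F] holding=C

towers=[A/H; B/G/E; D; F] holding=C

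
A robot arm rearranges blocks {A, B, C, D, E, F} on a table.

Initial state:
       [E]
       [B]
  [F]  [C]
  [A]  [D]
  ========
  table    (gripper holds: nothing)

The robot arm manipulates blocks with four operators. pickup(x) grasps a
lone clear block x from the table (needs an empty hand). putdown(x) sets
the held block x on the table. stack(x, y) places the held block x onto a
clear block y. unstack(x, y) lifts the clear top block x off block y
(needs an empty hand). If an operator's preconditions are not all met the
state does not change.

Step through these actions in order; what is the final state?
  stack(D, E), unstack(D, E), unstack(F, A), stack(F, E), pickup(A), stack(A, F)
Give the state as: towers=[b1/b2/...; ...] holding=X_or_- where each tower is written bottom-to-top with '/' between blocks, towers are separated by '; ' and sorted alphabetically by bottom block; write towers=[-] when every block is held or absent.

towers=[D/C/B/E/F/A] holding=-

step 1 (stack(D, E)) [no-op]: towers=[A/F; D/C/B/E] holding=-
step 2 (unstack(D, E)) [no-op]: towers=[A/F; D/C/B/E] holding=-
step 3 (unstack(F, A)): towers=[A; D/C/B/E] holding=F
step 4 (stack(F, E)): towers=[A; D/C/B/E/F] holding=-
step 5 (pickup(A)): towers=[D/C/B/E/F] holding=A
step 6 (stack(A, F)): towers=[D/C/B/E/F/A] holding=-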